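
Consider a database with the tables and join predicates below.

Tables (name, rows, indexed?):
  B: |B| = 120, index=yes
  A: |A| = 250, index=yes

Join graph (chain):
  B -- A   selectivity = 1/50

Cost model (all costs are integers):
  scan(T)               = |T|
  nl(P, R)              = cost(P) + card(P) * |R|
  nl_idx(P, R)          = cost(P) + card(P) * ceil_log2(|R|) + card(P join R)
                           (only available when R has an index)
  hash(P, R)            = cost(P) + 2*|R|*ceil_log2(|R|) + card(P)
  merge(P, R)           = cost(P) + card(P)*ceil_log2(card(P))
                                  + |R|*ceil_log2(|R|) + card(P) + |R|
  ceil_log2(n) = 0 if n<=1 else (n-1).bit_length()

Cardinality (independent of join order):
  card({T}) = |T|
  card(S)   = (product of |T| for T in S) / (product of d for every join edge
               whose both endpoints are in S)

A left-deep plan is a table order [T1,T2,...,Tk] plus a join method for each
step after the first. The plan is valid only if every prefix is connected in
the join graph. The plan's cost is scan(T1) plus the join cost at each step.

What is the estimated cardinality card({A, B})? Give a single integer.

Tables in S: A(250), B(120)
Edges inside S: B-A(d=50)
numerator = 250 * 120 = 30000
denominator = 50 = 50
card(S) = 30000 / 50 = 600

600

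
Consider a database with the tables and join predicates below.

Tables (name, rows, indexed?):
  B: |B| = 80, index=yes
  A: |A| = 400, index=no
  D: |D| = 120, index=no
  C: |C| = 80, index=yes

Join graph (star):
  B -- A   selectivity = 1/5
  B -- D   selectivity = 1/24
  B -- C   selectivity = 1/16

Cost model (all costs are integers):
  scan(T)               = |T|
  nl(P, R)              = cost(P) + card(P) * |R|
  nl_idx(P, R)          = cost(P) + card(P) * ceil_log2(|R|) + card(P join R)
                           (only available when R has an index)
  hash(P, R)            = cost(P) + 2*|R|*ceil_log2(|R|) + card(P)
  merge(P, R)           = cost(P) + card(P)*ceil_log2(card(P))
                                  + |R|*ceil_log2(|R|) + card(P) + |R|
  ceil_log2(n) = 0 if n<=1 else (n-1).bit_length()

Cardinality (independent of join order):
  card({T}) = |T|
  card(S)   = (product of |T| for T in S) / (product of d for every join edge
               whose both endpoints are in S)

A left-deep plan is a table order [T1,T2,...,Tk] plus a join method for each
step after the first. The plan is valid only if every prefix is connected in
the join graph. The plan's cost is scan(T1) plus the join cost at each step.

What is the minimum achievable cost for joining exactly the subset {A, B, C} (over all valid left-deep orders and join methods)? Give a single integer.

Selinger DP over subsets of {A,B,C}:
  {B}: scan cost=80, card=80
  {A}: scan cost=400, card=400
  {C}: scan cost=80, card=80
  {AB}: card=6400; try (B,hash)→1920, (A,merge)→4720, (B,merge)→5040, (A,hash)→7360, (B,nl_idx)→9600, (A,nl)→32080 …(+1); best=1920 via (B,hash)
  {BC}: card=400; try (C,nl_idx)→1040, (B,nl_idx)→1040, (C,hash)→1280, (B,hash)→1280, (C,merge)→1360, (B,merge)→1360 …(+2); best=1040 via (C,nl_idx)
  {ABC}: card=32000; try (A,hash)→8640, (A,merge)→9040, (C,hash)→9440, (C,nl_idx)→78720, (C,merge)→92160, (A,nl)→161040 …(+1); best=8640 via (A,hash)

8640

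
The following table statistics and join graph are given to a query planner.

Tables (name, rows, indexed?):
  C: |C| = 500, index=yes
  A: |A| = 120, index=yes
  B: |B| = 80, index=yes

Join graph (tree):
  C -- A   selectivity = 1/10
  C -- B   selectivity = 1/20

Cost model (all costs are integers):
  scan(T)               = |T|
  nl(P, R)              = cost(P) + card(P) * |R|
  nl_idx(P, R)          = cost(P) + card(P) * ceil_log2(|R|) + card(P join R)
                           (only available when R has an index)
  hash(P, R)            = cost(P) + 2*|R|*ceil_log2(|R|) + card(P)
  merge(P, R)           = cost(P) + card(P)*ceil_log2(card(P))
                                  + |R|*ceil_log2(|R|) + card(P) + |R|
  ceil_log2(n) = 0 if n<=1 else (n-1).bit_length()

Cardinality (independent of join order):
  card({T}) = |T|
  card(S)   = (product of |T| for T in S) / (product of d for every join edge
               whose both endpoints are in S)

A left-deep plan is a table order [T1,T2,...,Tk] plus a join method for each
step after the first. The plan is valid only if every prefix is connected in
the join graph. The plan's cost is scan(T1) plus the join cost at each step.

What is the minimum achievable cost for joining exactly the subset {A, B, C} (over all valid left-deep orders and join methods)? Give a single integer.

5800

Selinger DP over subsets of {A,B,C}:
  {C}: scan cost=500, card=500
  {A}: scan cost=120, card=120
  {B}: scan cost=80, card=80
  {AC}: card=6000; try (A,hash)→2680, (C,merge)→6080, (A,merge)→6460, (C,nl_idx)→7200, (C,hash)→9240, (A,nl_idx)→10000 …(+2); best=2680 via (A,hash)
  {BC}: card=2000; try (B,hash)→2120, (C,nl_idx)→2800, (C,merge)→5720, (B,nl_idx)→6000, (B,merge)→6140, (C,hash)→9160 …(+2); best=2120 via (B,hash)
  {ABC}: card=24000; try (A,hash)→5800, (B,hash)→9800, (A,merge)→27080, (A,nl_idx)→40120, (B,nl_idx)→68680, (B,merge)→87320 …(+2); best=5800 via (A,hash)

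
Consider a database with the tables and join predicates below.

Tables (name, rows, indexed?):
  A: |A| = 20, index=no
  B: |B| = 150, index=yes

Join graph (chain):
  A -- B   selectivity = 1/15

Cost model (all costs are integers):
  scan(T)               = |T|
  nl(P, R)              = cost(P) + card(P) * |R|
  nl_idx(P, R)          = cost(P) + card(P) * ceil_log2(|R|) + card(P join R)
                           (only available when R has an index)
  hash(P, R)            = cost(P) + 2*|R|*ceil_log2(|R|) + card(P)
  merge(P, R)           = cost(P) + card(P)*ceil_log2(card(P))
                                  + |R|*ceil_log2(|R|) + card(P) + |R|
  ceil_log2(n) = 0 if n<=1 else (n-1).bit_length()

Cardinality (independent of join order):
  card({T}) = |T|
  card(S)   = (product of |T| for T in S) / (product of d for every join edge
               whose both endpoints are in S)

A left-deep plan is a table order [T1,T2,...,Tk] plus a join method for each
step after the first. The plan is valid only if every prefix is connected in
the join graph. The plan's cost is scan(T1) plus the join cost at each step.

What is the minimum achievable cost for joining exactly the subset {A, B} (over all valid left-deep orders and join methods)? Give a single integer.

380

Selinger DP over subsets of {A,B}:
  {A}: scan cost=20, card=20
  {B}: scan cost=150, card=150
  {AB}: card=200; try (B,nl_idx)→380, (A,hash)→500, (B,merge)→1490, (A,merge)→1620, (B,hash)→2440, (B,nl)→3020 …(+1); best=380 via (B,nl_idx)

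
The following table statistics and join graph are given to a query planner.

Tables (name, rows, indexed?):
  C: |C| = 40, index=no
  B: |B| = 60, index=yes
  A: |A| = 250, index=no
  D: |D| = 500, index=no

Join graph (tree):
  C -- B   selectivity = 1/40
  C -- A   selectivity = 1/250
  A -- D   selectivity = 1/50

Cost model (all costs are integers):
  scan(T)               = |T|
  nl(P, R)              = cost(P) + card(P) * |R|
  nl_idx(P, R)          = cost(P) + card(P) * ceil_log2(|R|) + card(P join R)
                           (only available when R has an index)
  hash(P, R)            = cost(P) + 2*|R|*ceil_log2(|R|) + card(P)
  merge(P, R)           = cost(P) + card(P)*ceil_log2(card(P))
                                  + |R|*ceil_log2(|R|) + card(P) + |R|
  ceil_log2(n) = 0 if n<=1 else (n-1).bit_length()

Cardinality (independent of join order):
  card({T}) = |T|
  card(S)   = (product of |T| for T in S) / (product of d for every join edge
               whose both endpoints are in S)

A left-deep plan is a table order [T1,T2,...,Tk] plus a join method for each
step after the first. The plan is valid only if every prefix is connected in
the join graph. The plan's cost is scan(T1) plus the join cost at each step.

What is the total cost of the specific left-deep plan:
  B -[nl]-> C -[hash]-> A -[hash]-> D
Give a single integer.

15580

step 1: scan B: cost=60, card=60
step 2: join C via nl
    card(P join C) = 60*40/(40) = 60
    cost = 60 + 60*40 = 2460
step 3: join A via hash
    card(P join A) = 60*250/(250) = 60
    cost = 2460 + 2*250*8 + 60 = 6520
step 4: join D via hash
    card(P join D) = 60*500/(50) = 600
    cost = 6520 + 2*500*9 + 60 = 15580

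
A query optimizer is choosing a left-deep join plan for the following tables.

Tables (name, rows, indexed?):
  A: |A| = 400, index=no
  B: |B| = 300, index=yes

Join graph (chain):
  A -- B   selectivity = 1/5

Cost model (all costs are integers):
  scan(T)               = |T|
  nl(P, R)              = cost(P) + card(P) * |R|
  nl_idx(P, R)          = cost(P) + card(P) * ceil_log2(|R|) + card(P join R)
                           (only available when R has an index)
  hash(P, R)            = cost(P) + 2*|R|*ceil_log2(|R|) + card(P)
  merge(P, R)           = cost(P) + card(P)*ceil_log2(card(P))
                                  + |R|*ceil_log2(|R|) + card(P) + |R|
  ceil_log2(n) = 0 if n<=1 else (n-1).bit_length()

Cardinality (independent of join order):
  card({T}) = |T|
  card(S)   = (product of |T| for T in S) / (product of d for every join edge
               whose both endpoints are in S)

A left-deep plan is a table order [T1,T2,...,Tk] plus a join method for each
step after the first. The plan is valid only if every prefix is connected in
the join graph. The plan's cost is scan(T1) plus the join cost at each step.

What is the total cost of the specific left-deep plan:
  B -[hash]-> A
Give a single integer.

step 1: scan B: cost=300, card=300
step 2: join A via hash
    card(P join A) = 300*400/(5) = 24000
    cost = 300 + 2*400*9 + 300 = 7800

7800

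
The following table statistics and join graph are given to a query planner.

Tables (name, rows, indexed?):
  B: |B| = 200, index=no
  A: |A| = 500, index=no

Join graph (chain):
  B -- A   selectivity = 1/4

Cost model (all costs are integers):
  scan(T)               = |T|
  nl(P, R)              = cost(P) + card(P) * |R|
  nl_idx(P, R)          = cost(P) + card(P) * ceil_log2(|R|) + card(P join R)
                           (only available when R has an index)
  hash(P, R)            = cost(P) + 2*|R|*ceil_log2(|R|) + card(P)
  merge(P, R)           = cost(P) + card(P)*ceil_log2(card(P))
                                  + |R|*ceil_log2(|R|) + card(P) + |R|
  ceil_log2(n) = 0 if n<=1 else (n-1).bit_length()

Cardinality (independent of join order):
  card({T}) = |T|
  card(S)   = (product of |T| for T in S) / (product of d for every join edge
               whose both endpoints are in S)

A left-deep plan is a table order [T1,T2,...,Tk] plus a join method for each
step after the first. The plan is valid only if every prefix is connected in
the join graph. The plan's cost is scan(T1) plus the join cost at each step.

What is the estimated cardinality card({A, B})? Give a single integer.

25000

Tables in S: A(500), B(200)
Edges inside S: B-A(d=4)
numerator = 500 * 200 = 100000
denominator = 4 = 4
card(S) = 100000 / 4 = 25000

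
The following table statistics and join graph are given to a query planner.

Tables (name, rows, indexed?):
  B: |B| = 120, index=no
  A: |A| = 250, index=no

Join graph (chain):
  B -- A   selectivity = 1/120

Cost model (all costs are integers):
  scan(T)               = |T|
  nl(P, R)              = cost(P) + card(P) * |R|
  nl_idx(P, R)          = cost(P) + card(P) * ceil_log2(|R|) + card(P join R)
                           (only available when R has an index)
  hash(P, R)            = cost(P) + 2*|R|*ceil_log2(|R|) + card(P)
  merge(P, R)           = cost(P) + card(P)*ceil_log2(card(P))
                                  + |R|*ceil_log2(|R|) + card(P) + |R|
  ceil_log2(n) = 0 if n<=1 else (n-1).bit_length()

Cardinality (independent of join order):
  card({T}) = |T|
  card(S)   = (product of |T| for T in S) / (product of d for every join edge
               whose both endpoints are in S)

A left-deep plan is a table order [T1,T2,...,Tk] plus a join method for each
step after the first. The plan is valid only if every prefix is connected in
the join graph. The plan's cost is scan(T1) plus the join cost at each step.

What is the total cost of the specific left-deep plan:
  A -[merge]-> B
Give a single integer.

3460

step 1: scan A: cost=250, card=250
step 2: join B via merge
    card(P join B) = 250*120/(120) = 250
    cost = 250 + 250*8 + 120*7 + 250 + 120 = 3460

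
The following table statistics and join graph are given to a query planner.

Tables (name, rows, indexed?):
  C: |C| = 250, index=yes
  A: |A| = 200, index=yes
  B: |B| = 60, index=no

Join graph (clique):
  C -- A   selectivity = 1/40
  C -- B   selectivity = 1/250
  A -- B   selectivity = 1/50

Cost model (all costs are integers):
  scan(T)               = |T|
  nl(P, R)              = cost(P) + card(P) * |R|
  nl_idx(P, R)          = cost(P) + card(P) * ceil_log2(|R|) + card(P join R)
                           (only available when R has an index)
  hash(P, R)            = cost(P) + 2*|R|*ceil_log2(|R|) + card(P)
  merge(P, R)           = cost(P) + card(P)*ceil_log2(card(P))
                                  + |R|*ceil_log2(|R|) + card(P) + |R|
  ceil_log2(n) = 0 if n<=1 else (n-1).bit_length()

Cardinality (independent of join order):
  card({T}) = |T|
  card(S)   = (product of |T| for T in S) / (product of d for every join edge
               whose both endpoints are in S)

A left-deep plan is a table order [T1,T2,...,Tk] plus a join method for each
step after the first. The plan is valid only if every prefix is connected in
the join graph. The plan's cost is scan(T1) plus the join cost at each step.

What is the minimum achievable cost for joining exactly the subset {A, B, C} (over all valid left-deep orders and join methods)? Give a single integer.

Selinger DP over subsets of {A,B,C}:
  {C}: scan cost=250, card=250
  {A}: scan cost=200, card=200
  {B}: scan cost=60, card=60
  {AC}: card=1250; try (C,nl_idx)→3050, (A,nl_idx)→3500, (A,hash)→3700, (C,merge)→4250, (A,merge)→4300, (C,hash)→4400 …(+2); best=3050 via (C,nl_idx)
  {BC}: card=60; try (C,nl_idx)→600, (B,hash)→1220, (C,merge)→2730, (B,merge)→2920, (C,hash)→4120, (C,nl)→15060 …(+1); best=600 via (C,nl_idx)
  {AB}: card=240; try (A,nl_idx)→780, (B,hash)→1120, (A,merge)→2280, (B,merge)→2420, (A,hash)→3320, (A,nl)→12060 …(+1); best=780 via (A,nl_idx)
  {ABC}: card=6; try (A,nl_idx)→1086, (C,nl_idx)→2706, (A,merge)→2820, (A,hash)→3860, (C,hash)→5020, (B,hash)→5020 …(+5); best=1086 via (A,nl_idx)

1086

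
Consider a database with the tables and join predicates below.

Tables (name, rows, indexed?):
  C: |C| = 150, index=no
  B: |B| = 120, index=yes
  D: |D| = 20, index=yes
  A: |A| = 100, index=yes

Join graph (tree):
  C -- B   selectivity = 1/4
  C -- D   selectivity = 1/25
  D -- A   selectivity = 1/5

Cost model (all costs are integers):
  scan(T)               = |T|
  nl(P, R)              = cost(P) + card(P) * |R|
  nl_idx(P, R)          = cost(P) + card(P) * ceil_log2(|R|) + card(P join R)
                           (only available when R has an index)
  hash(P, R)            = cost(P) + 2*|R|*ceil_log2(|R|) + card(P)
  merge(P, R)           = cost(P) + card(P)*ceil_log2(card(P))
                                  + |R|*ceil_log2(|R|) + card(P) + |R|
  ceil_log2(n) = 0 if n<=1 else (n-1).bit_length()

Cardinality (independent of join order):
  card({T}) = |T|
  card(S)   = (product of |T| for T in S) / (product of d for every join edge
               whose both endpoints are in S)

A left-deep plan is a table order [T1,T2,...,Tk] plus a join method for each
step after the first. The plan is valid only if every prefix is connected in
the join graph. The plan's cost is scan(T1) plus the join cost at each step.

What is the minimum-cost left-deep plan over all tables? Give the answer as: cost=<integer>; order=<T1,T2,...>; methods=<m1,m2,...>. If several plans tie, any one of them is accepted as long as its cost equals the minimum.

cost=6100; order=C,D,A,B; methods=hash,hash,hash

Selinger DP (subsets sized 1..n):
  {C}: scan cost=150, card=150
  {B}: scan cost=120, card=120
  {D}: scan cost=20, card=20
  {A}: scan cost=100, card=100
  {BC}: card=4500; try (B,hash)→1980, (C,merge)→2430, (B,merge)→2460, (C,hash)→2640, (B,nl_idx)→5700, (C,nl)→18120 …(+1); best=1980 via (B,hash)
  {CD}: card=120; try (D,hash)→500, (D,nl_idx)→1020, (C,merge)→1490, (D,merge)→1620, (C,hash)→2440, (C,nl)→3020 …(+1); best=500 via (D,hash)
  {AD}: card=400; try (D,hash)→400, (A,nl_idx)→560, (A,merge)→940, (D,nl_idx)→1000, (D,merge)→1020, (A,hash)→1440 …(+2); best=400 via (D,hash)
  {BCD}: card=3600; try (B,hash)→2300, (B,merge)→2420, (B,nl_idx)→4940, (D,hash)→6680, (B,nl)→14900, (D,nl_idx)→28080 …(+2); best=2300 via (B,hash)
  {ACD}: card=2400; try (A,hash)→2020, (A,merge)→2260, (C,hash)→3200, (A,nl_idx)→3740, (C,merge)→5750, (A,nl)→12500 …(+1); best=2020 via (A,hash)
  {ABCD}: card=72000; try (B,hash)→6100, (A,hash)→7300, (B,merge)→34180, (A,merge)→49900, (B,nl_idx)→90820, (A,nl_idx)→99500 …(+2); best=6100 via (B,hash)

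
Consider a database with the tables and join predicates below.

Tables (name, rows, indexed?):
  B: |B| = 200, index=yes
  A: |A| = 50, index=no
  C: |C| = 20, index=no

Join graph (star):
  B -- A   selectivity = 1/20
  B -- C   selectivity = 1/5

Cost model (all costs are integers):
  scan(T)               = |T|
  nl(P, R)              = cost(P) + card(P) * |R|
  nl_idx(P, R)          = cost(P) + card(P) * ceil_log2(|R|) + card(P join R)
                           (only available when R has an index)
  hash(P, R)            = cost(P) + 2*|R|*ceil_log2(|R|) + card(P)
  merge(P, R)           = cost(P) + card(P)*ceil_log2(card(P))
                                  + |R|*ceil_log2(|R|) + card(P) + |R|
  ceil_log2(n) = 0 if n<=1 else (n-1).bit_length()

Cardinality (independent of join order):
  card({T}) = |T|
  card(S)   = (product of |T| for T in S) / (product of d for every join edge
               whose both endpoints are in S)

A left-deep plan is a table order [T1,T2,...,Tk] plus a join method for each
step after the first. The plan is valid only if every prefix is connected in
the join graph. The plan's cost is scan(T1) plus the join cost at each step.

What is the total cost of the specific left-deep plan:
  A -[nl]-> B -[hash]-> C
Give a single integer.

step 1: scan A: cost=50, card=50
step 2: join B via nl
    card(P join B) = 50*200/(20) = 500
    cost = 50 + 50*200 = 10050
step 3: join C via hash
    card(P join C) = 500*20/(5) = 2000
    cost = 10050 + 2*20*5 + 500 = 10750

10750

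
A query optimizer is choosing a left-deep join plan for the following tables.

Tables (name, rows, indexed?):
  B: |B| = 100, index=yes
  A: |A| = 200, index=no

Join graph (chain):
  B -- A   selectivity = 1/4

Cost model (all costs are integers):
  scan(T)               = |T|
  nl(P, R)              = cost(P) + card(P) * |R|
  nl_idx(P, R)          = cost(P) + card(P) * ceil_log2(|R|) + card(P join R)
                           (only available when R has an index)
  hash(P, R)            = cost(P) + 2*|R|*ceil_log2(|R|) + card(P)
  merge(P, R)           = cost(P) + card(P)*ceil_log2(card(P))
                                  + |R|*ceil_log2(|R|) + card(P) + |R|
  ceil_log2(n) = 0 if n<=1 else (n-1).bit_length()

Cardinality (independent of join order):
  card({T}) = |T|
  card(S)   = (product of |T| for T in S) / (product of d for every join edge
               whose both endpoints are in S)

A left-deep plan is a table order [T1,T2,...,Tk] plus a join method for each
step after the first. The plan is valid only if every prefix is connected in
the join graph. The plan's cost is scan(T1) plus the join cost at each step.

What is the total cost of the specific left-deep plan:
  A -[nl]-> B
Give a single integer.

20200

step 1: scan A: cost=200, card=200
step 2: join B via nl
    card(P join B) = 200*100/(4) = 5000
    cost = 200 + 200*100 = 20200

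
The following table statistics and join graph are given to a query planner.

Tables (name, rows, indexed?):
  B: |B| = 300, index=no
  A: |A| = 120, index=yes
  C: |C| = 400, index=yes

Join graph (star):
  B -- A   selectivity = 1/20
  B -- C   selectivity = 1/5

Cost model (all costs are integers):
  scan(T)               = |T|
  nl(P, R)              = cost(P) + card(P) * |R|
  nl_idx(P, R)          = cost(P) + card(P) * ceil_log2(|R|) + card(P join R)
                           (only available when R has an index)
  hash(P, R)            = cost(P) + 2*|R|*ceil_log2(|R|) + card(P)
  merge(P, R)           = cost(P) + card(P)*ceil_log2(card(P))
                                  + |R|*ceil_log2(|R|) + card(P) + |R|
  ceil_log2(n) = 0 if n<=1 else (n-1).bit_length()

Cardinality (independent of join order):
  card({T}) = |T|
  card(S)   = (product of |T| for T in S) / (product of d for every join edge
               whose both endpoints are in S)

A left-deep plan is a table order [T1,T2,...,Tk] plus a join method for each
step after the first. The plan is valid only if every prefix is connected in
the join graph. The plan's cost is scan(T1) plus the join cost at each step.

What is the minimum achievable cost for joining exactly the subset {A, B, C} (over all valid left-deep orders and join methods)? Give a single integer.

Selinger DP over subsets of {A,B,C}:
  {B}: scan cost=300, card=300
  {A}: scan cost=120, card=120
  {C}: scan cost=400, card=400
  {AB}: card=1800; try (A,hash)→2280, (B,merge)→4080, (A,nl_idx)→4200, (A,merge)→4260, (B,hash)→5640, (B,nl)→36120 …(+1); best=2280 via (A,hash)
  {BC}: card=24000; try (B,hash)→6200, (C,merge)→7300, (B,merge)→7400, (C,hash)→7800, (C,nl_idx)→27000, (C,nl)→120300 …(+1); best=6200 via (B,hash)
  {ABC}: card=144000; try (C,hash)→11280, (C,merge)→27880, (A,hash)→31880, (C,nl_idx)→162480, (A,nl_idx)→318200, (A,merge)→391160 …(+2); best=11280 via (C,hash)

11280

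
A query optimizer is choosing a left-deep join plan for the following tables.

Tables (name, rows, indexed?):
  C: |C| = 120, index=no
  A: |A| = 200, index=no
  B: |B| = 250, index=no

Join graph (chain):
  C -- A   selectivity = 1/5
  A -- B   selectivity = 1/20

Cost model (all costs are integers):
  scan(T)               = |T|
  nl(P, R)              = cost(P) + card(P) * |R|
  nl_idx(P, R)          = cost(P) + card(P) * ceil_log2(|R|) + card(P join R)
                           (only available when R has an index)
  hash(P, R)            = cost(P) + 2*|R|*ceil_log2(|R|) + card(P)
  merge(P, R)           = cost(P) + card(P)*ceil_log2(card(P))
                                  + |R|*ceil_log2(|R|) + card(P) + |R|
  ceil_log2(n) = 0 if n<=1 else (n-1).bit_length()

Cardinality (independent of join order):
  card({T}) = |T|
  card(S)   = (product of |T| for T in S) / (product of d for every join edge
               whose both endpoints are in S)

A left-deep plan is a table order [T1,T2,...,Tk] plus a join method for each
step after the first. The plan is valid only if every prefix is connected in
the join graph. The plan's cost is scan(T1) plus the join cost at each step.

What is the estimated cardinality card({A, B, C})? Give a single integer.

Tables in S: A(200), B(250), C(120)
Edges inside S: C-A(d=5), A-B(d=20)
numerator = 200 * 250 * 120 = 6000000
denominator = 5 * 20 = 100
card(S) = 6000000 / 100 = 60000

60000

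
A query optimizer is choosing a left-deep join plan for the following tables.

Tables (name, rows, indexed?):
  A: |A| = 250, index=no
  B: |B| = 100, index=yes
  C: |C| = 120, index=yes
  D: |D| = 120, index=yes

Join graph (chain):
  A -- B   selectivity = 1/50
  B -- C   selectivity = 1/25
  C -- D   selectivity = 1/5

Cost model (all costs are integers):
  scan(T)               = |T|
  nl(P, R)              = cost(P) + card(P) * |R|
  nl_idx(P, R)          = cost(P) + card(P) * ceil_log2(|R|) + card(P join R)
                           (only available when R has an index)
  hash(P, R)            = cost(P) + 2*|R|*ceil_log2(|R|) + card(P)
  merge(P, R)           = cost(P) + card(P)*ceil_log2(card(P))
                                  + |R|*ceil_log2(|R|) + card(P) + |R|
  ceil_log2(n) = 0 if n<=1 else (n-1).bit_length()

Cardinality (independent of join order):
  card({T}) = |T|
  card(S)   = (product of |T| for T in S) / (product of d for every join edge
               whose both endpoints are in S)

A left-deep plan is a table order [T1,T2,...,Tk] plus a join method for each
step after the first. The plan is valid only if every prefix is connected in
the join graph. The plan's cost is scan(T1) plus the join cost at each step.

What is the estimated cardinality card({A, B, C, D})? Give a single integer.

Tables in S: A(250), B(100), C(120), D(120)
Edges inside S: A-B(d=50), B-C(d=25), C-D(d=5)
numerator = 250 * 100 * 120 * 120 = 360000000
denominator = 50 * 25 * 5 = 6250
card(S) = 360000000 / 6250 = 57600

57600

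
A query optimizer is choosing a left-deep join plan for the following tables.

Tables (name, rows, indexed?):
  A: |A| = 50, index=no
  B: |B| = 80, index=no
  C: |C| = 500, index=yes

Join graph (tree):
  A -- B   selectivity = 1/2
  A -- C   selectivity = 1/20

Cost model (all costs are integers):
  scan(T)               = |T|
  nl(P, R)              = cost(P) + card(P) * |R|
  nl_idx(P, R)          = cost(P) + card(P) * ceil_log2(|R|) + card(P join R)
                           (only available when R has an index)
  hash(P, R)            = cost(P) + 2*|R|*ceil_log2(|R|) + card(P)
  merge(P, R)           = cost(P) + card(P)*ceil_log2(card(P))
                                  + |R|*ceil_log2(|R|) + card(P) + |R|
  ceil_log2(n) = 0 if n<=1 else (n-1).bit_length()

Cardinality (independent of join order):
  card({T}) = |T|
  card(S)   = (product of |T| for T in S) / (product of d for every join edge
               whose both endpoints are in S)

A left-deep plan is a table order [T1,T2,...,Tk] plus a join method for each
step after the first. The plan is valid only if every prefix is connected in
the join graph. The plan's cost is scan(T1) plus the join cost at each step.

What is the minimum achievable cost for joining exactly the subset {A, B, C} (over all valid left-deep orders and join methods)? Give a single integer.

3970

Selinger DP over subsets of {A,B,C}:
  {A}: scan cost=50, card=50
  {B}: scan cost=80, card=80
  {C}: scan cost=500, card=500
  {AB}: card=2000; try (A,hash)→760, (B,merge)→1040, (A,merge)→1070, (B,hash)→1220, (B,nl)→4050, (A,nl)→4080; best=760 via (A,hash)
  {AC}: card=1250; try (A,hash)→1600, (C,nl_idx)→1750, (C,merge)→5400, (A,merge)→5850, (C,hash)→9100, (C,nl)→25050 …(+1); best=1600 via (A,hash)
  {ABC}: card=50000; try (B,hash)→3970, (C,hash)→11760, (B,merge)→17240, (C,merge)→29760, (C,nl_idx)→68760, (B,nl)→101600 …(+1); best=3970 via (B,hash)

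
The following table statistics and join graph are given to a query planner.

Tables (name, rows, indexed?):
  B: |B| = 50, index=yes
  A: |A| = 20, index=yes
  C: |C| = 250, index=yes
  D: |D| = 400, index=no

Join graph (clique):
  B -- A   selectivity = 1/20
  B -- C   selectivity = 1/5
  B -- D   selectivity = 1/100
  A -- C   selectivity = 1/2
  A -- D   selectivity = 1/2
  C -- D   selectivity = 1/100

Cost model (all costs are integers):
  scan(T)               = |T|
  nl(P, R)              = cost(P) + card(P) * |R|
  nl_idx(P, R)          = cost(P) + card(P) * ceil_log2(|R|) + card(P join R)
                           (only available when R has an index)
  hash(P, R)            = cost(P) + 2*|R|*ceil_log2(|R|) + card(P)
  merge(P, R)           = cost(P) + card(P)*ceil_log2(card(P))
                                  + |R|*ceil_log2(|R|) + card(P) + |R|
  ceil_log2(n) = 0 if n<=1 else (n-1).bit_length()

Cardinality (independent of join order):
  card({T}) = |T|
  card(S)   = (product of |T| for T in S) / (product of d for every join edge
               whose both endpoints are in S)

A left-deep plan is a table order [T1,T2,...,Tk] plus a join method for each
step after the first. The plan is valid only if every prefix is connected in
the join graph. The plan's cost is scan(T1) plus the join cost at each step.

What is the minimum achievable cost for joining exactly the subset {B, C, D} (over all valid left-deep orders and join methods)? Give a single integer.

Selinger DP over subsets of {B,C,D}:
  {B}: scan cost=50, card=50
  {C}: scan cost=250, card=250
  {D}: scan cost=400, card=400
  {BC}: card=2500; try (B,hash)→1100, (C,merge)→2650, (B,merge)→2850, (C,nl_idx)→2950, (C,hash)→4100, (B,nl_idx)→4250 …(+2); best=1100 via (B,hash)
  {BD}: card=200; try (B,hash)→1400, (B,nl_idx)→3000, (D,merge)→4400, (B,merge)→4750, (D,hash)→7300, (D,nl)→20050 …(+1); best=1400 via (B,hash)
  {CD}: card=1000; try (C,nl_idx)→4600, (C,hash)→4800, (D,merge)→6500, (C,merge)→6650, (D,hash)→7700, (D,nl)→100250 …(+1); best=4600 via (C,nl_idx)
  {BCD}: card=100; try (C,nl_idx)→3100, (C,merge)→5450, (C,hash)→5600, (B,hash)→6200, (B,nl_idx)→10700, (D,hash)→10800 …(+5); best=3100 via (C,nl_idx)

3100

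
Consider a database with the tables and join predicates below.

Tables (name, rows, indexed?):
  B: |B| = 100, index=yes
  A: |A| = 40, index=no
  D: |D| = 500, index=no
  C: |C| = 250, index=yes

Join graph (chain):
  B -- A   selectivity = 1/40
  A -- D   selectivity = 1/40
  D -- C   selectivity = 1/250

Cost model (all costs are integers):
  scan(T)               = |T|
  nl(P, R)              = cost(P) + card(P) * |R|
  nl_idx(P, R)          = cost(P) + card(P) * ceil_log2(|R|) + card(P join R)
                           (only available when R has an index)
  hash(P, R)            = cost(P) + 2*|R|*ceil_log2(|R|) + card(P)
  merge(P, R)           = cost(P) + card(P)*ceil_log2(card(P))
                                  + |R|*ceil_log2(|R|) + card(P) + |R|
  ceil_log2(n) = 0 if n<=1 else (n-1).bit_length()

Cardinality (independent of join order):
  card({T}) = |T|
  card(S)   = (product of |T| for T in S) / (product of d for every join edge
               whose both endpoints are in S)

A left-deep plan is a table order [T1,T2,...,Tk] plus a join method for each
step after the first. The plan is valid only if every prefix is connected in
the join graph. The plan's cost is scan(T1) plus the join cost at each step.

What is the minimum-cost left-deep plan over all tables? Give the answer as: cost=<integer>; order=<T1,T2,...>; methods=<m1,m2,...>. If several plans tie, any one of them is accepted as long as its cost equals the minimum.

cost=7880; order=D,A,C,B; methods=hash,hash,hash

Selinger DP (subsets sized 1..n):
  {B}: scan cost=100, card=100
  {A}: scan cost=40, card=40
  {D}: scan cost=500, card=500
  {C}: scan cost=250, card=250
  {AB}: card=100; try (B,nl_idx)→420, (A,hash)→680, (B,merge)→1120, (A,merge)→1180, (B,hash)→1480, (B,nl)→4040 …(+1); best=420 via (B,nl_idx)
  {AD}: card=500; try (A,hash)→1480, (D,merge)→5320, (A,merge)→5780, (D,hash)→9080, (D,nl)→20040, (A,nl)→20500; best=1480 via (A,hash)
  {CD}: card=500; try (C,hash)→5000, (C,nl_idx)→5000, (D,merge)→7500, (C,merge)→7750, (D,hash)→9500, (D,nl)→125250 …(+1); best=5000 via (C,hash)
  {ABD}: card=1250; try (B,hash)→3380, (D,merge)→6220, (B,nl_idx)→6230, (B,merge)→7280, (D,hash)→9520, (D,nl)→50420 …(+1); best=3380 via (B,hash)
  {ACD}: card=500; try (C,hash)→5980, (C,nl_idx)→5980, (A,hash)→5980, (C,merge)→8730, (A,merge)→10280, (A,nl)→25000 …(+1); best=5980 via (C,hash)
  {ABCD}: card=1250; try (B,hash)→7880, (C,hash)→8630, (B,nl_idx)→10730, (B,merge)→11780, (C,nl_idx)→14630, (C,merge)→20630 …(+2); best=7880 via (B,hash)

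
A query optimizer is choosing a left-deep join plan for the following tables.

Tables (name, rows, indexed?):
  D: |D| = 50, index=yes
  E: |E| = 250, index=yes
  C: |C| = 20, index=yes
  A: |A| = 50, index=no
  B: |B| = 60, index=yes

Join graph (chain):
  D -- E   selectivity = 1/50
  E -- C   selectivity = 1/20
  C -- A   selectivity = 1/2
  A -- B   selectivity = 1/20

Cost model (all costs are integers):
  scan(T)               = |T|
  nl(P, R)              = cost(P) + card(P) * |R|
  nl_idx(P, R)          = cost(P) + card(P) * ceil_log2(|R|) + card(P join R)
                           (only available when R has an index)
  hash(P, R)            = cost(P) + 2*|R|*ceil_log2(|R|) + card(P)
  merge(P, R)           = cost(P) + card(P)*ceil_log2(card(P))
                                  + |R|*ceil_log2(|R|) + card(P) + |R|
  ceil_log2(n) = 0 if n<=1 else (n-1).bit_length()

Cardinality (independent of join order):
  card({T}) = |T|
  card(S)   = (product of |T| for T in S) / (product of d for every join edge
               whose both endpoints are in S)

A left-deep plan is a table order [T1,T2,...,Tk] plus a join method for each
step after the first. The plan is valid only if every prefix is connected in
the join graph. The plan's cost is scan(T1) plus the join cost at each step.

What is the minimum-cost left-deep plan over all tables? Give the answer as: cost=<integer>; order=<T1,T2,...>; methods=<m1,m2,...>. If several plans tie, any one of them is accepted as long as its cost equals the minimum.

Selinger DP (subsets sized 1..n):
  {D}: scan cost=50, card=50
  {E}: scan cost=250, card=250
  {C}: scan cost=20, card=20
  {A}: scan cost=50, card=50
  {B}: scan cost=60, card=60
  {DE}: card=250; try (E,nl_idx)→700, (D,hash)→1100, (D,nl_idx)→2000, (E,merge)→2650, (D,merge)→2850, (E,hash)→4100 …(+2); best=700 via (E,nl_idx)
  {CE}: card=250; try (E,nl_idx)→430, (C,hash)→700, (C,nl_idx)→1750, (E,merge)→2390, (C,merge)→2620, (E,hash)→4040 …(+2); best=430 via (E,nl_idx)
  {AC}: card=500; try (C,hash)→300, (A,merge)→490, (C,merge)→520, (A,hash)→640, (C,nl_idx)→800, (A,nl)→1020 …(+1); best=300 via (C,hash)
  {AB}: card=150; try (B,nl_idx)→500, (A,hash)→720, (B,hash)→820, (B,merge)→820, (A,merge)→830, (B,nl)→3050 …(+1); best=500 via (B,nl_idx)
  {CDE}: card=250; try (C,hash)→1150, (D,hash)→1280, (D,nl_idx)→2180, (C,nl_idx)→2200, (D,merge)→3030, (C,merge)→3070 …(+2); best=1150 via (C,hash)
  {ACE}: card=6250; try (A,hash)→1280, (A,merge)→3030, (E,hash)→4800, (E,merge)→7550, (E,nl_idx)→10550, (A,nl)→12930 …(+1); best=1280 via (A,hash)
  {ABC}: card=1500; try (C,hash)→850, (B,hash)→1520, (C,merge)→1970, (C,nl_idx)→2750, (C,nl)→3500, (B,nl_idx)→4800 …(+2); best=850 via (C,hash)
  {ACDE}: card=6250; try (A,hash)→2000, (A,merge)→3750, (D,hash)→8130, (A,nl)→13650, (D,nl_idx)→45030, (D,merge)→89130 …(+1); best=2000 via (A,hash)
  {ABCE}: card=18750; try (E,hash)→6350, (B,hash)→8250, (E,merge)→21100, (E,nl_idx)→31600, (B,nl_idx)→57530, (B,merge)→89200 …(+2); best=6350 via (E,hash)
  {ABCDE}: card=18750; try (B,hash)→8970, (D,hash)→25700, (B,nl_idx)→58250, (B,merge)→89920, (D,nl_idx)→137600, (D,merge)→306700 …(+2); best=8970 via (B,hash)

cost=8970; order=D,E,C,A,B; methods=nl_idx,hash,hash,hash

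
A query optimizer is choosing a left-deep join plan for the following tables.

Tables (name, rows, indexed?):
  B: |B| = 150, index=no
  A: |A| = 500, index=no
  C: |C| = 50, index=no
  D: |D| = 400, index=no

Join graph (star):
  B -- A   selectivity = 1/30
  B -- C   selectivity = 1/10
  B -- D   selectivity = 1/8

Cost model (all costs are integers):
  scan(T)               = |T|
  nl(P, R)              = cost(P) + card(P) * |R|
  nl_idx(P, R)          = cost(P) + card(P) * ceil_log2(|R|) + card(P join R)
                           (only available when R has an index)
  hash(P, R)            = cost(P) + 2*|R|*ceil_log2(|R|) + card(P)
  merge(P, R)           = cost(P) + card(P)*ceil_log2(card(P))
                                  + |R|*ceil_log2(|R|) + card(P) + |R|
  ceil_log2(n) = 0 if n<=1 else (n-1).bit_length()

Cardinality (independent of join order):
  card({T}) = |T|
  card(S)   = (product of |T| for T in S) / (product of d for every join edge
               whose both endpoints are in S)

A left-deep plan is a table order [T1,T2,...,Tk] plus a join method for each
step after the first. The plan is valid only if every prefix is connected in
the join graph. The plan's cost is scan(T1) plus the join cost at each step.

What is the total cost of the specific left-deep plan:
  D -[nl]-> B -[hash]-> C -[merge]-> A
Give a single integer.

step 1: scan D: cost=400, card=400
step 2: join B via nl
    card(P join B) = 400*150/(8) = 7500
    cost = 400 + 400*150 = 60400
step 3: join C via hash
    card(P join C) = 7500*50/(10) = 37500
    cost = 60400 + 2*50*6 + 7500 = 68500
step 4: join A via merge
    card(P join A) = 37500*500/(30) = 625000
    cost = 68500 + 37500*16 + 500*9 + 37500 + 500 = 711000

711000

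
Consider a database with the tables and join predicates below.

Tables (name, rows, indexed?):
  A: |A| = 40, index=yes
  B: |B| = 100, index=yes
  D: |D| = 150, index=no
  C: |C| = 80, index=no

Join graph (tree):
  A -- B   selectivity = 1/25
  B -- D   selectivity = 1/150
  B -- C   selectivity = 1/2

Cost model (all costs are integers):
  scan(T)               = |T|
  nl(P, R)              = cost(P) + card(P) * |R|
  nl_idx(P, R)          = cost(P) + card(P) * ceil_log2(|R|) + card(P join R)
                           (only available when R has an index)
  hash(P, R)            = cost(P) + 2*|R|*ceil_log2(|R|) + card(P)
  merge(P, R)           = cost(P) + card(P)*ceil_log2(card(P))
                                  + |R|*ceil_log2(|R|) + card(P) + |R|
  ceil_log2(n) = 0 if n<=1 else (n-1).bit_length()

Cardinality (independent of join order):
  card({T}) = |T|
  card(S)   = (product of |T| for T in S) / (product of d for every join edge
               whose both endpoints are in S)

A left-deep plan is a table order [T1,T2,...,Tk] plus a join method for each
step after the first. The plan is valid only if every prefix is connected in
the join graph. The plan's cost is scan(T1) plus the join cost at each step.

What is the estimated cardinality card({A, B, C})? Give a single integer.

6400

Tables in S: A(40), B(100), C(80)
Edges inside S: A-B(d=25), B-C(d=2)
numerator = 40 * 100 * 80 = 320000
denominator = 25 * 2 = 50
card(S) = 320000 / 50 = 6400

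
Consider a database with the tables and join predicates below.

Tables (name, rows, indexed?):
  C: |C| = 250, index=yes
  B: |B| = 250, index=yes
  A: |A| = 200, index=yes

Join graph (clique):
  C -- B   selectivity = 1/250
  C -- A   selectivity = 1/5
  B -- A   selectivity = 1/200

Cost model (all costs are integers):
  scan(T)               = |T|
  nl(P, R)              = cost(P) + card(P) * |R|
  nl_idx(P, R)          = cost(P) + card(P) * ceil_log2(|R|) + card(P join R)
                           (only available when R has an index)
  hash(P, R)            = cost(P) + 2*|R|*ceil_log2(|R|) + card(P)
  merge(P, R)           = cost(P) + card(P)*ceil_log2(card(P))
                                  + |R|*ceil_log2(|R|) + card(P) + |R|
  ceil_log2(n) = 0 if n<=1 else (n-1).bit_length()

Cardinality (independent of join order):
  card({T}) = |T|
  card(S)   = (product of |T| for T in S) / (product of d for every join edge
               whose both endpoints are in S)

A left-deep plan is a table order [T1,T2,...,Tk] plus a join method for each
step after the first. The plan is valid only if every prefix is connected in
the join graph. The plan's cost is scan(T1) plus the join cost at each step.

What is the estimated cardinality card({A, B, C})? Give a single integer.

50

Tables in S: A(200), B(250), C(250)
Edges inside S: C-B(d=250), C-A(d=5), B-A(d=200)
numerator = 200 * 250 * 250 = 12500000
denominator = 250 * 5 * 200 = 250000
card(S) = 12500000 / 250000 = 50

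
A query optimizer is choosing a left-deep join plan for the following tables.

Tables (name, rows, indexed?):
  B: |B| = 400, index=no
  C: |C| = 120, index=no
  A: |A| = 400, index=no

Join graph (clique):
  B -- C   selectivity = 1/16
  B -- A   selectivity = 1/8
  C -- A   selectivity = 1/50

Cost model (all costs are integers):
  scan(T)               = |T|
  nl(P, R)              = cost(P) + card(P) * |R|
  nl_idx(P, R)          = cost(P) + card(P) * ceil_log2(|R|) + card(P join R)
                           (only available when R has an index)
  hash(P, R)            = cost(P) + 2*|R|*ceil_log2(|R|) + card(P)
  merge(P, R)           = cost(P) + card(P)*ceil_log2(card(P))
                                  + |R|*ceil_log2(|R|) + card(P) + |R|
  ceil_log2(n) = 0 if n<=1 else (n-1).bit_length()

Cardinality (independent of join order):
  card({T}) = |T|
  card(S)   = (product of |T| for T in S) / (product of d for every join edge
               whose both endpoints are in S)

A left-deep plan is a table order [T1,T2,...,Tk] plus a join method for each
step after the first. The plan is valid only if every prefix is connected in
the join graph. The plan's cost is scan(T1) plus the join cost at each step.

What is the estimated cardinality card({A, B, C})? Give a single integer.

Tables in S: A(400), B(400), C(120)
Edges inside S: B-C(d=16), B-A(d=8), C-A(d=50)
numerator = 400 * 400 * 120 = 19200000
denominator = 16 * 8 * 50 = 6400
card(S) = 19200000 / 6400 = 3000

3000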